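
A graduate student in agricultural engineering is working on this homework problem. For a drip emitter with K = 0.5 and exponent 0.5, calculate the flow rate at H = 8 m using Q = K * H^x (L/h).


Q = K * H^x
  = 0.5 * 8^0.5
  = 0.5 * 2.8284
  = 1.41 L/h


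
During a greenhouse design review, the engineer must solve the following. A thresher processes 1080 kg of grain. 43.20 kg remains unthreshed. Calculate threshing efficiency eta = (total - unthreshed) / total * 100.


eta = (total - unthreshed) / total * 100
    = (1080 - 43.20) / 1080 * 100
    = 1036.80 / 1080 * 100
    = 96%


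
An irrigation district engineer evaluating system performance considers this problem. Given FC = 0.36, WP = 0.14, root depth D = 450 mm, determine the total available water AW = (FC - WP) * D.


AW = (FC - WP) * D
   = (0.36 - 0.14) * 450
   = 0.22 * 450
   = 99 mm


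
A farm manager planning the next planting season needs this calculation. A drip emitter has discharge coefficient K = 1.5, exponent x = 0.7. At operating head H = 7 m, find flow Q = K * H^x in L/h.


Q = K * H^x
  = 1.5 * 7^0.7
  = 1.5 * 3.9045
  = 5.86 L/h


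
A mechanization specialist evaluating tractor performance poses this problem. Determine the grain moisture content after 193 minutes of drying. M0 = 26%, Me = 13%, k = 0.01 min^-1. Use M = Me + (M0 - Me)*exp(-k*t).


M = Me + (M0 - Me) * e^(-k*t)
  = 13 + (26 - 13) * e^(-0.01*193)
  = 13 + 13 * e^(-1.930)
  = 13 + 13 * 0.14515
  = 13 + 1.8869
  = 14.89%


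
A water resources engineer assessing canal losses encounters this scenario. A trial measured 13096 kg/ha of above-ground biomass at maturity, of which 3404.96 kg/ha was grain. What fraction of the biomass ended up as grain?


HI = grain_yield / biomass
   = 3404.96 / 13096
   = 0.26


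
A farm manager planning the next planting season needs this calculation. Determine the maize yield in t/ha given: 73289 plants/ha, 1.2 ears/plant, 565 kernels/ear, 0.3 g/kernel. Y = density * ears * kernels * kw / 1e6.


Y = density * ears * kernels * kw
  = 73289 * 1.2 * 565 * 0.3 g/ha
  = 14906982.60 g/ha
  = 14906.98 kg/ha = 14.91 t/ha


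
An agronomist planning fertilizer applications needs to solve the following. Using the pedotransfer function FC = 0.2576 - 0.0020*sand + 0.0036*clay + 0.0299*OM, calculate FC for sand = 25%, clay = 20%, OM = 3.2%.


FC = 0.2576 - 0.0020*25 + 0.0036*20 + 0.0299*3.2
   = 0.2576 - 0.0500 + 0.0720 + 0.0957
   = 0.3753


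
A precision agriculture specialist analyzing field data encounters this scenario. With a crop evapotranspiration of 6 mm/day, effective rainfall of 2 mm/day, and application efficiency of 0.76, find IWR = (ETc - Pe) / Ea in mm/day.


IWR = (ETc - Pe) / Ea
    = (6 - 2) / 0.76
    = 4 / 0.76
    = 5.26 mm/day


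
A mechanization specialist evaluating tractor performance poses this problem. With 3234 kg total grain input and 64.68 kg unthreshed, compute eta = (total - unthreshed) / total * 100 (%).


eta = (total - unthreshed) / total * 100
    = (3234 - 64.68) / 3234 * 100
    = 3169.32 / 3234 * 100
    = 98%


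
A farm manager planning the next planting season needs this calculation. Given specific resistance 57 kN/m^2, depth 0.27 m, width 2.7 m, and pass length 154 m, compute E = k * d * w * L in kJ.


E = k * d * w * L
  = 57 * 0.27 * 2.7 * 154
  = 6399.16 kJ


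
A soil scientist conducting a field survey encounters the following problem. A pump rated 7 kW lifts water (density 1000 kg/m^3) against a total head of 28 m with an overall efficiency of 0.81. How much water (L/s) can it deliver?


Q = (P * 1000 * eta) / (rho * g * H)
  = (7 * 1000 * 0.81) / (1000 * 9.81 * 28)
  = 5670 / 274680
  = 0.02064 m^3/s = 20.64 L/s


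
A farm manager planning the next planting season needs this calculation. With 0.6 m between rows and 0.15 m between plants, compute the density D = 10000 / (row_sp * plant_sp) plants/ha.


D = 10000 / (row_sp * plant_sp)
  = 10000 / (0.6 * 0.15)
  = 10000 / 0.0900
  = 111111.11 plants/ha


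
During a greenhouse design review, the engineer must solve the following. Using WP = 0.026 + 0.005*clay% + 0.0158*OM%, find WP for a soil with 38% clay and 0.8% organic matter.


WP = 0.026 + 0.005*38 + 0.0158*0.8
   = 0.026 + 0.1900 + 0.0126
   = 0.2286


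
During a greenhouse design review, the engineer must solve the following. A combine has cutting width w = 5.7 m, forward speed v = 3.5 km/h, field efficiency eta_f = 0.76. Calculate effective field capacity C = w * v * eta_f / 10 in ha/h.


C = w * v * eta_f / 10
  = 5.7 * 3.5 * 0.76 / 10
  = 15.16 / 10
  = 1.52 ha/h


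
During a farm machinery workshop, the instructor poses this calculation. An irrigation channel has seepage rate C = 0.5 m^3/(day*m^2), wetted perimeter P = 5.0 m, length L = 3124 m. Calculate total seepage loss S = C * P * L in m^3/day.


S = C * P * L
  = 0.5 * 5.0 * 3124
  = 7810 m^3/day


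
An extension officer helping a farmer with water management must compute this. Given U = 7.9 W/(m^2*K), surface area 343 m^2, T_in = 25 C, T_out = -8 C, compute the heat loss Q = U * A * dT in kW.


dT = 25 - (-8) = 33 K
Q = U * A * dT
  = 7.9 * 343 * 33
  = 89420.10 W = 89.42 kW


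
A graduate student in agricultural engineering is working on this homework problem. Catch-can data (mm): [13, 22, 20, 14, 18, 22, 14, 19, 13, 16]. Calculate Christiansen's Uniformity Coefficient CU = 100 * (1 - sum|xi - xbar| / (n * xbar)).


xbar = 171 / 10 = 17.100
sum|xi - xbar| = 31
CU = 100 * (1 - 31 / (10 * 17.100))
   = 100 * (1 - 0.1813)
   = 81.87%


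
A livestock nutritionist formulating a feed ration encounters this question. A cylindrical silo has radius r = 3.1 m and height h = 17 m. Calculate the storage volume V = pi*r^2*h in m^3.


V = pi * r^2 * h
  = pi * 3.1^2 * 17
  = pi * 9.61 * 17
  = 513.24 m^3


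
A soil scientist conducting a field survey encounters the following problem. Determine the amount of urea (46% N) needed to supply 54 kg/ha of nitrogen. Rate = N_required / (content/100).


Rate = N_required / (N_content / 100)
     = 54 / (46 / 100)
     = 54 / 0.46
     = 117.39 kg/ha


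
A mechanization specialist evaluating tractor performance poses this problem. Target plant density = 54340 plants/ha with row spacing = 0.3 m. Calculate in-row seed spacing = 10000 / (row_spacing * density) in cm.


spacing = 10000 / (row_sp * density)
        = 10000 / (0.3 * 54340)
        = 10000 / 16302
        = 0.61342 m = 61.34 cm


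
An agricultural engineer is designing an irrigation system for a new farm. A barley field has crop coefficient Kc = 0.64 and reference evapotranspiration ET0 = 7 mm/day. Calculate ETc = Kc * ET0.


ETc = Kc * ET0
    = 0.64 * 7
    = 4.48 mm/day


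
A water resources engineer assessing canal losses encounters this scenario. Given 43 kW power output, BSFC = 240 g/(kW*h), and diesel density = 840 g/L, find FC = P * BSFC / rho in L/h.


FC = P * BSFC / rho_fuel
   = 43 * 240 / 840
   = 10320 / 840
   = 12.29 L/h


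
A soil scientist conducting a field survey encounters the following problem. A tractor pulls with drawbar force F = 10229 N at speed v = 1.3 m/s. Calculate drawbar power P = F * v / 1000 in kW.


P = F * v / 1000
  = 10229 * 1.3 / 1000
  = 13297.70 / 1000
  = 13.30 kW


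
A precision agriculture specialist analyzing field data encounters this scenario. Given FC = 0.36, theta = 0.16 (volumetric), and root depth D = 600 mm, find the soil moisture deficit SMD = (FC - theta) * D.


SMD = (FC - theta) * D
    = (0.36 - 0.16) * 600
    = 0.200 * 600
    = 120 mm


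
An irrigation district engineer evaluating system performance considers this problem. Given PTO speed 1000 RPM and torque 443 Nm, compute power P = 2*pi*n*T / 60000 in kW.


P = 2*pi*n*T / 60000
  = 2*pi * 1000 * 443 / 60000
  = 2783451.09 / 60000
  = 46.39 kW


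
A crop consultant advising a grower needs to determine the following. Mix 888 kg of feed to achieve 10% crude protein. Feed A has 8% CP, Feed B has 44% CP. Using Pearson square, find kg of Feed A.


parts_A = CP_b - target = 44 - 10 = 34
parts_B = target - CP_a = 10 - 8 = 2
total_parts = 34 + 2 = 36
Feed A = 888 * 34 / 36 = 838.67 kg
Feed B = 888 * 2 / 36 = 49.33 kg

838.67 kg


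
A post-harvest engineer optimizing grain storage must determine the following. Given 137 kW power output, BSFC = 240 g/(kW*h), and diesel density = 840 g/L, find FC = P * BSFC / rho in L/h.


FC = P * BSFC / rho_fuel
   = 137 * 240 / 840
   = 32880 / 840
   = 39.14 L/h


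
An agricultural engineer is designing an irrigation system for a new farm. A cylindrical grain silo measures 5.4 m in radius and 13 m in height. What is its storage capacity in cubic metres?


V = pi * r^2 * h
  = pi * 5.4^2 * 13
  = pi * 29.16 * 13
  = 1190.91 m^3


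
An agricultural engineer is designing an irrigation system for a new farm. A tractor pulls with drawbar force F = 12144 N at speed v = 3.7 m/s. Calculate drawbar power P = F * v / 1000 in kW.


P = F * v / 1000
  = 12144 * 3.7 / 1000
  = 44932.80 / 1000
  = 44.93 kW


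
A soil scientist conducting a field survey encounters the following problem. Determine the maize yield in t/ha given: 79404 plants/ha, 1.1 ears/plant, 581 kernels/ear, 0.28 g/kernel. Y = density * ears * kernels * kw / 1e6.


Y = density * ears * kernels * kw
  = 79404 * 1.1 * 581 * 0.28 g/ha
  = 14209186.99 g/ha
  = 14209.19 kg/ha = 14.21 t/ha


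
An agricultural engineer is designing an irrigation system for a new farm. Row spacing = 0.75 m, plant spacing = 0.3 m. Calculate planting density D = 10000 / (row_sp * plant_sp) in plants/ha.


D = 10000 / (row_sp * plant_sp)
  = 10000 / (0.75 * 0.3)
  = 10000 / 0.2250
  = 44444.44 plants/ha


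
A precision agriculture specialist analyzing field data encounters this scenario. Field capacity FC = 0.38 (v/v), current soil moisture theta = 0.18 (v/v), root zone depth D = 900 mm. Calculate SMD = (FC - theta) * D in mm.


SMD = (FC - theta) * D
    = (0.38 - 0.18) * 900
    = 0.200 * 900
    = 180 mm


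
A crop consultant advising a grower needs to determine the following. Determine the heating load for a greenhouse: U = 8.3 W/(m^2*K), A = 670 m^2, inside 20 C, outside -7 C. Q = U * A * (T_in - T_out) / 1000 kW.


dT = 20 - (-7) = 27 K
Q = U * A * dT
  = 8.3 * 670 * 27
  = 150147 W = 150.15 kW


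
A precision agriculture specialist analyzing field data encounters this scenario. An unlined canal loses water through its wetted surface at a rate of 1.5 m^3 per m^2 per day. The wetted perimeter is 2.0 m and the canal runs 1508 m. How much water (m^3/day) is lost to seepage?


S = C * P * L
  = 1.5 * 2.0 * 1508
  = 4524 m^3/day


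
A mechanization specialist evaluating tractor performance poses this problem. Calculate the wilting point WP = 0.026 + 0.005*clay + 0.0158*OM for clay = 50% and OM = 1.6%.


WP = 0.026 + 0.005*50 + 0.0158*1.6
   = 0.026 + 0.2500 + 0.0253
   = 0.3013


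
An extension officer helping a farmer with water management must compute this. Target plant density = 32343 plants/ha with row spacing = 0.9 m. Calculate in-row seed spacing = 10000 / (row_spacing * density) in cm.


spacing = 10000 / (row_sp * density)
        = 10000 / (0.9 * 32343)
        = 10000 / 29108.70
        = 0.34354 m = 34.35 cm


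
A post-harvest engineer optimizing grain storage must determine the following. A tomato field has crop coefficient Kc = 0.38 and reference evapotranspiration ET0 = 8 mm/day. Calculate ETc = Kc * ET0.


ETc = Kc * ET0
    = 0.38 * 8
    = 3.04 mm/day


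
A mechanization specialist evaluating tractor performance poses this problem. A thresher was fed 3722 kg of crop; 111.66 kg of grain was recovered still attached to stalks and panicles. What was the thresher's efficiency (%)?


eta = (total - unthreshed) / total * 100
    = (3722 - 111.66) / 3722 * 100
    = 3610.34 / 3722 * 100
    = 97%


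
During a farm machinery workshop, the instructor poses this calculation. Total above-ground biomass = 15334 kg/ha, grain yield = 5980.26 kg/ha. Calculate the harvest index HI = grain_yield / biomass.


HI = grain_yield / biomass
   = 5980.26 / 15334
   = 0.39


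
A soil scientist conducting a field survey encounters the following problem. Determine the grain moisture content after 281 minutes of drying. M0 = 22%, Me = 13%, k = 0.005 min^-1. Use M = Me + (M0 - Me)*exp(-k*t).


M = Me + (M0 - Me) * e^(-k*t)
  = 13 + (22 - 13) * e^(-0.005*281)
  = 13 + 9 * e^(-1.405)
  = 13 + 9 * 0.24537
  = 13 + 2.2083
  = 15.21%


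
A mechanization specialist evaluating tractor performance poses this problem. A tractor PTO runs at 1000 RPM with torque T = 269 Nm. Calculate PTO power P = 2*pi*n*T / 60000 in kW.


P = 2*pi*n*T / 60000
  = 2*pi * 1000 * 269 / 60000
  = 1690176.85 / 60000
  = 28.17 kW


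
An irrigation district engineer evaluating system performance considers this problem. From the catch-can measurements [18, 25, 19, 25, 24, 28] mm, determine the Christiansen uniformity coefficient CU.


xbar = 139 / 6 = 23.167
sum|xi - xbar| = 18.667
CU = 100 * (1 - 18.667 / (6 * 23.167))
   = 100 * (1 - 0.1343)
   = 86.57%


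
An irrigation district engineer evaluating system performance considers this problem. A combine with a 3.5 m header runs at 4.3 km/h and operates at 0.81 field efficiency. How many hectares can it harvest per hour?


C = w * v * eta_f / 10
  = 3.5 * 4.3 * 0.81 / 10
  = 12.19 / 10
  = 1.22 ha/h


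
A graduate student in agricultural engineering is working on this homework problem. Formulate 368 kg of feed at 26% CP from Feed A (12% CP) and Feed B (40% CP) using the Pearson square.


parts_A = CP_b - target = 40 - 26 = 14
parts_B = target - CP_a = 26 - 12 = 14
total_parts = 14 + 14 = 28
Feed A = 368 * 14 / 28 = 184 kg
Feed B = 368 * 14 / 28 = 184 kg


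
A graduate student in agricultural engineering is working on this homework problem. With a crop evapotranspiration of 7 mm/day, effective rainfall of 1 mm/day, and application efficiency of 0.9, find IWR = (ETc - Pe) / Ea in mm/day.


IWR = (ETc - Pe) / Ea
    = (7 - 1) / 0.9
    = 6 / 0.9
    = 6.67 mm/day


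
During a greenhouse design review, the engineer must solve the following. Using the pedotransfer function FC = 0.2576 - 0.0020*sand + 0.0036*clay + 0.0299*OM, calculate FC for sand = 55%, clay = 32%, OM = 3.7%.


FC = 0.2576 - 0.0020*55 + 0.0036*32 + 0.0299*3.7
   = 0.2576 - 0.1100 + 0.1152 + 0.1106
   = 0.3734


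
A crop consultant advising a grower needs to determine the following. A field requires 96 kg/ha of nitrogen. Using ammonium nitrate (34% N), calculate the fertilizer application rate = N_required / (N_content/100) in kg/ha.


Rate = N_required / (N_content / 100)
     = 96 / (34 / 100)
     = 96 / 0.34
     = 282.35 kg/ha


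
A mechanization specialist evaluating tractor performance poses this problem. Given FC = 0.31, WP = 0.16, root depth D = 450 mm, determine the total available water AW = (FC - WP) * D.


AW = (FC - WP) * D
   = (0.31 - 0.16) * 450
   = 0.15 * 450
   = 67.50 mm


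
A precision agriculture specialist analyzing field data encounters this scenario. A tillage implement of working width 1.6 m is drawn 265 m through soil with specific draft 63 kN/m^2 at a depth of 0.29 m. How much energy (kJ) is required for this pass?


E = k * d * w * L
  = 63 * 0.29 * 1.6 * 265
  = 7746.48 kJ


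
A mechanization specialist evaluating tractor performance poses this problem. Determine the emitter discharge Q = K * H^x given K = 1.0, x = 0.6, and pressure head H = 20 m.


Q = K * H^x
  = 1.0 * 20^0.6
  = 1.0 * 6.0342
  = 6.03 L/h


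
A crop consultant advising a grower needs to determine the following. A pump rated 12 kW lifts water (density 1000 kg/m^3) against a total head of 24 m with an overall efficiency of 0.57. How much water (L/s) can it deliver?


Q = (P * 1000 * eta) / (rho * g * H)
  = (12 * 1000 * 0.57) / (1000 * 9.81 * 24)
  = 6840 / 235440
  = 0.02905 m^3/s = 29.05 L/s


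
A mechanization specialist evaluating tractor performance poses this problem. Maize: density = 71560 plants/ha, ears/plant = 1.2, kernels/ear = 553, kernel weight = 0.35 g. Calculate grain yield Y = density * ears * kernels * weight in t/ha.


Y = density * ears * kernels * kw
  = 71560 * 1.2 * 553 * 0.35 g/ha
  = 16620525.60 g/ha
  = 16620.53 kg/ha = 16.62 t/ha


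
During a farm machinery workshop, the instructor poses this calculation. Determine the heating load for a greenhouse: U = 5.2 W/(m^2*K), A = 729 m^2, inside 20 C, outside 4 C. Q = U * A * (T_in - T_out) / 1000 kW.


dT = 20 - (4) = 16 K
Q = U * A * dT
  = 5.2 * 729 * 16
  = 60652.80 W = 60.65 kW


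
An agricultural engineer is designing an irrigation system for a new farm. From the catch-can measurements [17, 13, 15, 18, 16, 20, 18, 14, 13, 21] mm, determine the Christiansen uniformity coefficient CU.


xbar = 165 / 10 = 16.500
sum|xi - xbar| = 23
CU = 100 * (1 - 23 / (10 * 16.500))
   = 100 * (1 - 0.1394)
   = 86.06%


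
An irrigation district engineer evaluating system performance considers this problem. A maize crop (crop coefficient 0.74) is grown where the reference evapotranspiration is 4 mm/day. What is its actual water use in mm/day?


ETc = Kc * ET0
    = 0.74 * 4
    = 2.96 mm/day


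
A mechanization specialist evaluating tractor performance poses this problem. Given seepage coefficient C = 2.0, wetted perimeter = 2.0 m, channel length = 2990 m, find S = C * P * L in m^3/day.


S = C * P * L
  = 2.0 * 2.0 * 2990
  = 11960 m^3/day


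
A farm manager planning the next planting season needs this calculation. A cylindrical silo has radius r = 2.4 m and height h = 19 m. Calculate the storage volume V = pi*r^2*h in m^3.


V = pi * r^2 * h
  = pi * 2.4^2 * 19
  = pi * 5.76 * 19
  = 343.82 m^3


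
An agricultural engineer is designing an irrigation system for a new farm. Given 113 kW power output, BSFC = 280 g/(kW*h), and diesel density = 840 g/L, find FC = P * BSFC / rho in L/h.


FC = P * BSFC / rho_fuel
   = 113 * 280 / 840
   = 31640 / 840
   = 37.67 L/h


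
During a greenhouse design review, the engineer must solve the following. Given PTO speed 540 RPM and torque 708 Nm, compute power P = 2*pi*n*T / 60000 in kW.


P = 2*pi*n*T / 60000
  = 2*pi * 540 * 708 / 60000
  = 2402187.41 / 60000
  = 40.04 kW


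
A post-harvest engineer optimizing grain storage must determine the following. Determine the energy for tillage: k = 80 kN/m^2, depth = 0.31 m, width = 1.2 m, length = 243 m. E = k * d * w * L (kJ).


E = k * d * w * L
  = 80 * 0.31 * 1.2 * 243
  = 7231.68 kJ


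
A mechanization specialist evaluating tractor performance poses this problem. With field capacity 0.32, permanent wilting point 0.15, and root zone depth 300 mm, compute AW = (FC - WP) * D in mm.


AW = (FC - WP) * D
   = (0.32 - 0.15) * 300
   = 0.17 * 300
   = 51 mm


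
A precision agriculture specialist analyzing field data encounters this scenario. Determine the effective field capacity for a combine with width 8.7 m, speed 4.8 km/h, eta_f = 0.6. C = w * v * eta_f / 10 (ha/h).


C = w * v * eta_f / 10
  = 8.7 * 4.8 * 0.6 / 10
  = 25.06 / 10
  = 2.51 ha/h


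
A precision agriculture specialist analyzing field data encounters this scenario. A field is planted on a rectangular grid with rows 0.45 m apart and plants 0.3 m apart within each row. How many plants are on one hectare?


D = 10000 / (row_sp * plant_sp)
  = 10000 / (0.45 * 0.3)
  = 10000 / 0.1350
  = 74074.07 plants/ha


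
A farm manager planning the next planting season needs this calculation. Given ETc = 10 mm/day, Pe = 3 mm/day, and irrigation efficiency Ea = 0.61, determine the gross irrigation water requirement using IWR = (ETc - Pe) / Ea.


IWR = (ETc - Pe) / Ea
    = (10 - 3) / 0.61
    = 7 / 0.61
    = 11.48 mm/day


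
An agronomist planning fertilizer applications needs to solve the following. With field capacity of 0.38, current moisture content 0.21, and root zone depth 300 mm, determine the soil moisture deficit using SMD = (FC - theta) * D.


SMD = (FC - theta) * D
    = (0.38 - 0.21) * 300
    = 0.170 * 300
    = 51 mm


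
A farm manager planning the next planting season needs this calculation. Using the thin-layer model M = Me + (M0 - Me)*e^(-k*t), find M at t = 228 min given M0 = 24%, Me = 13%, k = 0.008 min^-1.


M = Me + (M0 - Me) * e^(-k*t)
  = 13 + (24 - 13) * e^(-0.008*228)
  = 13 + 11 * e^(-1.824)
  = 13 + 11 * 0.16138
  = 13 + 1.7752
  = 14.78%


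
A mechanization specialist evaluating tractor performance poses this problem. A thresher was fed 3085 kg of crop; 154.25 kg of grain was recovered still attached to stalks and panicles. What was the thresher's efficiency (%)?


eta = (total - unthreshed) / total * 100
    = (3085 - 154.25) / 3085 * 100
    = 2930.75 / 3085 * 100
    = 95%


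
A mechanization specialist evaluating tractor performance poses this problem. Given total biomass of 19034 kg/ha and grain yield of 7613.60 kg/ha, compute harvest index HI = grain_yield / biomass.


HI = grain_yield / biomass
   = 7613.60 / 19034
   = 0.40


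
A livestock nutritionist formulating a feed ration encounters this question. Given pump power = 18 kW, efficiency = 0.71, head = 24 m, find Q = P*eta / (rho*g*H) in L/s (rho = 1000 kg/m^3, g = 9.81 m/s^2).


Q = (P * 1000 * eta) / (rho * g * H)
  = (18 * 1000 * 0.71) / (1000 * 9.81 * 24)
  = 12780 / 235440
  = 0.05428 m^3/s = 54.28 L/s


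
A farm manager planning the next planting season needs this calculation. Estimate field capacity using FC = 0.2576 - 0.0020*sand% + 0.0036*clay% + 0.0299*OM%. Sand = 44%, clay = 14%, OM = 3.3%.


FC = 0.2576 - 0.0020*44 + 0.0036*14 + 0.0299*3.3
   = 0.2576 - 0.0880 + 0.0504 + 0.0987
   = 0.3187


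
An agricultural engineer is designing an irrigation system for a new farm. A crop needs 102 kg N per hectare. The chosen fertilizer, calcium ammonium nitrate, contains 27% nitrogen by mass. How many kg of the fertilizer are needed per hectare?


Rate = N_required / (N_content / 100)
     = 102 / (27 / 100)
     = 102 / 0.27
     = 377.78 kg/ha


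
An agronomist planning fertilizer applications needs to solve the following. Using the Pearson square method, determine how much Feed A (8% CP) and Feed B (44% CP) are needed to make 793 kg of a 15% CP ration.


parts_A = CP_b - target = 44 - 15 = 29
parts_B = target - CP_a = 15 - 8 = 7
total_parts = 29 + 7 = 36
Feed A = 793 * 29 / 36 = 638.81 kg
Feed B = 793 * 7 / 36 = 154.19 kg

638.81 kg


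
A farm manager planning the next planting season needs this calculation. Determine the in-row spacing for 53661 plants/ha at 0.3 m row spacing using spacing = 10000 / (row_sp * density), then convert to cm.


spacing = 10000 / (row_sp * density)
        = 10000 / (0.3 * 53661)
        = 10000 / 16098.30
        = 0.62118 m = 62.12 cm


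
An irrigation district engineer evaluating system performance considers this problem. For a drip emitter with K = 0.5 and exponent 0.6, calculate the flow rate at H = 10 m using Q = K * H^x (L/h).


Q = K * H^x
  = 0.5 * 10^0.6
  = 0.5 * 3.9811
  = 1.99 L/h


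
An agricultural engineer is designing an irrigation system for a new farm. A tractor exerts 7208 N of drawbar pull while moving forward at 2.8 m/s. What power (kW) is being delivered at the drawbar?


P = F * v / 1000
  = 7208 * 2.8 / 1000
  = 20182.40 / 1000
  = 20.18 kW


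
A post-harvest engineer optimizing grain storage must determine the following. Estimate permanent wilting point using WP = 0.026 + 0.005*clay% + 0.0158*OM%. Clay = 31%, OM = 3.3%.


WP = 0.026 + 0.005*31 + 0.0158*3.3
   = 0.026 + 0.1550 + 0.0521
   = 0.2331


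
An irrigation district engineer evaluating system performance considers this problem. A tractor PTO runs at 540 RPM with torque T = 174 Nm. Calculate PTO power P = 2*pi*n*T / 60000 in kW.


P = 2*pi*n*T / 60000
  = 2*pi * 540 * 174 / 60000
  = 590368.09 / 60000
  = 9.84 kW


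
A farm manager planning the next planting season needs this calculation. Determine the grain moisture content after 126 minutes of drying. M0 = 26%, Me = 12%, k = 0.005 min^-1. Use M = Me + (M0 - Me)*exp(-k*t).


M = Me + (M0 - Me) * e^(-k*t)
  = 12 + (26 - 12) * e^(-0.005*126)
  = 12 + 14 * e^(-0.630)
  = 12 + 14 * 0.53259
  = 12 + 7.4563
  = 19.46%


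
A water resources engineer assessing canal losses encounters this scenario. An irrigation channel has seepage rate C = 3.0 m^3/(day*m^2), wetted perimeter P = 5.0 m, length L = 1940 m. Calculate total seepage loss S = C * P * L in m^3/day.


S = C * P * L
  = 3.0 * 5.0 * 1940
  = 29100 m^3/day


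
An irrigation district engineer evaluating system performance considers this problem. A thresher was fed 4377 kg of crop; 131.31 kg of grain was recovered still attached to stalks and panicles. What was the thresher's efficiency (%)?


eta = (total - unthreshed) / total * 100
    = (4377 - 131.31) / 4377 * 100
    = 4245.69 / 4377 * 100
    = 97%


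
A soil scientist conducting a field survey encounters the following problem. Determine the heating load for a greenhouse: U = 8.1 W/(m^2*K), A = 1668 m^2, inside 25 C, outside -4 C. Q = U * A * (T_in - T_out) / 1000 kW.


dT = 25 - (-4) = 29 K
Q = U * A * dT
  = 8.1 * 1668 * 29
  = 391813.20 W = 391.81 kW


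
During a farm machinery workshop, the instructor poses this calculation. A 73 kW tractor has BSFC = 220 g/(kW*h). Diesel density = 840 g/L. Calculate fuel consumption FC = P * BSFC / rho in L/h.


FC = P * BSFC / rho_fuel
   = 73 * 220 / 840
   = 16060 / 840
   = 19.12 L/h


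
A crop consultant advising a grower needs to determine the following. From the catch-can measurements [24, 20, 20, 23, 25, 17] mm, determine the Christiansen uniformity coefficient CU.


xbar = 129 / 6 = 21.500
sum|xi - xbar| = 15
CU = 100 * (1 - 15 / (6 * 21.500))
   = 100 * (1 - 0.1163)
   = 88.37%


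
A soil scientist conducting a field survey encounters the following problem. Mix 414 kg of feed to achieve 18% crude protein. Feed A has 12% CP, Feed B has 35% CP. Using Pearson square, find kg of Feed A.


parts_A = CP_b - target = 35 - 18 = 17
parts_B = target - CP_a = 18 - 12 = 6
total_parts = 17 + 6 = 23
Feed A = 414 * 17 / 23 = 306 kg
Feed B = 414 * 6 / 23 = 108 kg

306 kg


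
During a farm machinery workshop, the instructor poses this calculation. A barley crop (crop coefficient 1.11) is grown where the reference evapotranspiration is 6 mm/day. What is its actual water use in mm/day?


ETc = Kc * ET0
    = 1.11 * 6
    = 6.66 mm/day


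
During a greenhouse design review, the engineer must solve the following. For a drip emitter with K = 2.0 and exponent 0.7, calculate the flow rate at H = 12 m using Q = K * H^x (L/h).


Q = K * H^x
  = 2.0 * 12^0.7
  = 2.0 * 5.6941
  = 11.39 L/h


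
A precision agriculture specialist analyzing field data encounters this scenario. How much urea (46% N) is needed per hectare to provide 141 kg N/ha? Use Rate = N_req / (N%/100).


Rate = N_required / (N_content / 100)
     = 141 / (46 / 100)
     = 141 / 0.46
     = 306.52 kg/ha


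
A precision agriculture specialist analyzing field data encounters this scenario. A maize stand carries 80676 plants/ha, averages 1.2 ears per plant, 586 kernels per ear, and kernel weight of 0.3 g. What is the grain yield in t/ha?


Y = density * ears * kernels * kw
  = 80676 * 1.2 * 586 * 0.3 g/ha
  = 17019408.96 g/ha
  = 17019.41 kg/ha = 17.02 t/ha


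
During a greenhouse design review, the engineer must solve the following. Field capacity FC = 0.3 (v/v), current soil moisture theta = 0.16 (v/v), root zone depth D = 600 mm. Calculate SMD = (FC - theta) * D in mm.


SMD = (FC - theta) * D
    = (0.3 - 0.16) * 600
    = 0.140 * 600
    = 84 mm


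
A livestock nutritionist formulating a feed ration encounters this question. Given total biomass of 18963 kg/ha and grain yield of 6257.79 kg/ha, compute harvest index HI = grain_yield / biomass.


HI = grain_yield / biomass
   = 6257.79 / 18963
   = 0.33


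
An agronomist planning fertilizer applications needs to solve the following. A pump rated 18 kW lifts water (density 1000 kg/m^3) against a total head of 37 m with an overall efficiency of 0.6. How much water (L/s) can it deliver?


Q = (P * 1000 * eta) / (rho * g * H)
  = (18 * 1000 * 0.6) / (1000 * 9.81 * 37)
  = 10800 / 362970
  = 0.02975 m^3/s = 29.75 L/s


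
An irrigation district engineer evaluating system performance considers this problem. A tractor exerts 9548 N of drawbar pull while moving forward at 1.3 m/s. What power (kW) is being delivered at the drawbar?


P = F * v / 1000
  = 9548 * 1.3 / 1000
  = 12412.40 / 1000
  = 12.41 kW


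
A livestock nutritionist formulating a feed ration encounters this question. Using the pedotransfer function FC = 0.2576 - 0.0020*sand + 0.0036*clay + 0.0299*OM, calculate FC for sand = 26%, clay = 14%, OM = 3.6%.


FC = 0.2576 - 0.0020*26 + 0.0036*14 + 0.0299*3.6
   = 0.2576 - 0.0520 + 0.0504 + 0.1076
   = 0.3636


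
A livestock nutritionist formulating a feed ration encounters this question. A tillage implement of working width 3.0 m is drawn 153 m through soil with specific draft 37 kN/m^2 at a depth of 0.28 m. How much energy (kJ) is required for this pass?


E = k * d * w * L
  = 37 * 0.28 * 3.0 * 153
  = 4755.24 kJ


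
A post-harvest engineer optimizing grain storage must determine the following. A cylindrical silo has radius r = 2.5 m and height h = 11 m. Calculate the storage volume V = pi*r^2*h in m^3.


V = pi * r^2 * h
  = pi * 2.5^2 * 11
  = pi * 6.25 * 11
  = 215.98 m^3


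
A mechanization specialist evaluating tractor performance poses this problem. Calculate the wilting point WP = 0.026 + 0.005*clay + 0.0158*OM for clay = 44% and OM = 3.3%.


WP = 0.026 + 0.005*44 + 0.0158*3.3
   = 0.026 + 0.2200 + 0.0521
   = 0.2981


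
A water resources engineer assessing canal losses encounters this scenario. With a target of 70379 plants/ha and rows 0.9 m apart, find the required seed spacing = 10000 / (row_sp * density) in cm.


spacing = 10000 / (row_sp * density)
        = 10000 / (0.9 * 70379)
        = 10000 / 63341.10
        = 0.15788 m = 15.79 cm


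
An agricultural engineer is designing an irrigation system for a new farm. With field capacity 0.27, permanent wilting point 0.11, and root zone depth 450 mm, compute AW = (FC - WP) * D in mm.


AW = (FC - WP) * D
   = (0.27 - 0.11) * 450
   = 0.16 * 450
   = 72 mm


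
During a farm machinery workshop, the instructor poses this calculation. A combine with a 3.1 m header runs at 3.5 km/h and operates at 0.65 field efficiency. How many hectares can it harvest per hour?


C = w * v * eta_f / 10
  = 3.1 * 3.5 * 0.65 / 10
  = 7.05 / 10
  = 0.71 ha/h


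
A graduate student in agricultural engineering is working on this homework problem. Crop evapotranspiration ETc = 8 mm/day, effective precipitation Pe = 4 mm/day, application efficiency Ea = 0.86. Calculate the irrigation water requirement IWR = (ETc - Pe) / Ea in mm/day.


IWR = (ETc - Pe) / Ea
    = (8 - 4) / 0.86
    = 4 / 0.86
    = 4.65 mm/day


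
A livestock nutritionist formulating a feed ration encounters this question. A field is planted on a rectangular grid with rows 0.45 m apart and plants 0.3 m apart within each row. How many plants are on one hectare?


D = 10000 / (row_sp * plant_sp)
  = 10000 / (0.45 * 0.3)
  = 10000 / 0.1350
  = 74074.07 plants/ha


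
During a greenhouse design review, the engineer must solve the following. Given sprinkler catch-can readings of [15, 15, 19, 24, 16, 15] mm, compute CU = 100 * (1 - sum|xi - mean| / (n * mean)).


xbar = 104 / 6 = 17.333
sum|xi - xbar| = 16.667
CU = 100 * (1 - 16.667 / (6 * 17.333))
   = 100 * (1 - 0.1603)
   = 83.97%


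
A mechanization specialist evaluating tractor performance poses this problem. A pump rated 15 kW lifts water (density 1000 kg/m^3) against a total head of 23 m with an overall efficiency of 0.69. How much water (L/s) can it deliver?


Q = (P * 1000 * eta) / (rho * g * H)
  = (15 * 1000 * 0.69) / (1000 * 9.81 * 23)
  = 10350 / 225630
  = 0.04587 m^3/s = 45.87 L/s


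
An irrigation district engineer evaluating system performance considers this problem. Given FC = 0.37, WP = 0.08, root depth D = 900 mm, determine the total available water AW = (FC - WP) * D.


AW = (FC - WP) * D
   = (0.37 - 0.08) * 900
   = 0.29 * 900
   = 261 mm


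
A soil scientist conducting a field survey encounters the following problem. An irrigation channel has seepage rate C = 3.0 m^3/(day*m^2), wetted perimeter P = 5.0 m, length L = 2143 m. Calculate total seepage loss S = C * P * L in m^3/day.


S = C * P * L
  = 3.0 * 5.0 * 2143
  = 32145 m^3/day


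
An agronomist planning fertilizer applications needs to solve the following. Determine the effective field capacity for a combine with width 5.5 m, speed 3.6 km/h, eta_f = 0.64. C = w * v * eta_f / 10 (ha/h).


C = w * v * eta_f / 10
  = 5.5 * 3.6 * 0.64 / 10
  = 12.67 / 10
  = 1.27 ha/h


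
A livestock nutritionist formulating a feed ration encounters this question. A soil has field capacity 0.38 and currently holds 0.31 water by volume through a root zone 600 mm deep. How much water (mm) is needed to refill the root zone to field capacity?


SMD = (FC - theta) * D
    = (0.38 - 0.31) * 600
    = 0.070 * 600
    = 42 mm


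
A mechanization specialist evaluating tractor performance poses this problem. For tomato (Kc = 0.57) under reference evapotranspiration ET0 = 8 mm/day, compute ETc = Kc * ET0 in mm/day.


ETc = Kc * ET0
    = 0.57 * 8
    = 4.56 mm/day


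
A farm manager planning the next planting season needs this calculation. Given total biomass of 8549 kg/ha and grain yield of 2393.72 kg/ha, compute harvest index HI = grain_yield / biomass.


HI = grain_yield / biomass
   = 2393.72 / 8549
   = 0.28


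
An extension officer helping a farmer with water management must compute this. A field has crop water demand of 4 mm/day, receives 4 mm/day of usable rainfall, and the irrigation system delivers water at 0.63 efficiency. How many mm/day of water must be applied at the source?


IWR = (ETc - Pe) / Ea
    = (4 - 4) / 0.63
    = 0 / 0.63
    = 0 mm/day


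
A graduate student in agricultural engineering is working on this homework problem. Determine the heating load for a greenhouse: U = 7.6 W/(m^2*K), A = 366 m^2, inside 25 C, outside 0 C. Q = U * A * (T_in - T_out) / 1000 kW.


dT = 25 - (0) = 25 K
Q = U * A * dT
  = 7.6 * 366 * 25
  = 69540 W = 69.54 kW


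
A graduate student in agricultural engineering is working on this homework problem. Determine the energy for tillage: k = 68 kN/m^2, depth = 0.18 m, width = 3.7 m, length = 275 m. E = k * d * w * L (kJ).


E = k * d * w * L
  = 68 * 0.18 * 3.7 * 275
  = 12454.20 kJ


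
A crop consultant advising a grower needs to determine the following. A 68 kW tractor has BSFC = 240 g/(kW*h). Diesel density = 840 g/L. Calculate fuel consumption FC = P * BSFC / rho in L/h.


FC = P * BSFC / rho_fuel
   = 68 * 240 / 840
   = 16320 / 840
   = 19.43 L/h


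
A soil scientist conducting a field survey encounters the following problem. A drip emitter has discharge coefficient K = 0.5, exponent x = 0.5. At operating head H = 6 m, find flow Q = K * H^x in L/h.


Q = K * H^x
  = 0.5 * 6^0.5
  = 0.5 * 2.4495
  = 1.22 L/h


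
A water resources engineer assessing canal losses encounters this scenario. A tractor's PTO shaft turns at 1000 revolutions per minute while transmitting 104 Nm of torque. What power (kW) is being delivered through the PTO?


P = 2*pi*n*T / 60000
  = 2*pi * 1000 * 104 / 60000
  = 653451.27 / 60000
  = 10.89 kW


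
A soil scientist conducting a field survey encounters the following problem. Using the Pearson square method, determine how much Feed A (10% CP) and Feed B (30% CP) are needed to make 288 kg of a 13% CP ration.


parts_A = CP_b - target = 30 - 13 = 17
parts_B = target - CP_a = 13 - 10 = 3
total_parts = 17 + 3 = 20
Feed A = 288 * 17 / 20 = 244.80 kg
Feed B = 288 * 3 / 20 = 43.20 kg

244.80 kg


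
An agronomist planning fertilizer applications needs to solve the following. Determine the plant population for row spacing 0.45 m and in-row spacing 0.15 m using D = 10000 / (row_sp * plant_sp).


D = 10000 / (row_sp * plant_sp)
  = 10000 / (0.45 * 0.15)
  = 10000 / 0.0675
  = 148148.15 plants/ha


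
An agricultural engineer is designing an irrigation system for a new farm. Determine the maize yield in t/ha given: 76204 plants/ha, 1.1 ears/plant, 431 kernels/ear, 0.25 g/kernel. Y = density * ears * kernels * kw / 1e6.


Y = density * ears * kernels * kw
  = 76204 * 1.1 * 431 * 0.25 g/ha
  = 9032079.10 g/ha
  = 9032.08 kg/ha = 9.03 t/ha


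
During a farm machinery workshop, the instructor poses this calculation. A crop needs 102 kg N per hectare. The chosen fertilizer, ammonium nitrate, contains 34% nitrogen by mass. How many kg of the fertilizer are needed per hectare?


Rate = N_required / (N_content / 100)
     = 102 / (34 / 100)
     = 102 / 0.34
     = 300 kg/ha


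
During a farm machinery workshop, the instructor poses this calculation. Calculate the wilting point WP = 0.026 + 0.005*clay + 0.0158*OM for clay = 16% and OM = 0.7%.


WP = 0.026 + 0.005*16 + 0.0158*0.7
   = 0.026 + 0.0800 + 0.0111
   = 0.1171


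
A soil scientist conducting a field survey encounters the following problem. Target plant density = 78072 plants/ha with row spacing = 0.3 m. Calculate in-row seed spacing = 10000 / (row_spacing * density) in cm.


spacing = 10000 / (row_sp * density)
        = 10000 / (0.3 * 78072)
        = 10000 / 23421.60
        = 0.42696 m = 42.70 cm


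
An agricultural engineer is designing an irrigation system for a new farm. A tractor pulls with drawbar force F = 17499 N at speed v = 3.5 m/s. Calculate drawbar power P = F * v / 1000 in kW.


P = F * v / 1000
  = 17499 * 3.5 / 1000
  = 61246.50 / 1000
  = 61.25 kW


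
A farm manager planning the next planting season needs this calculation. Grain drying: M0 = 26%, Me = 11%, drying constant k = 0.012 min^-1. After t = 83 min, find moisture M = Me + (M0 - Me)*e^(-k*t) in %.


M = Me + (M0 - Me) * e^(-k*t)
  = 11 + (26 - 11) * e^(-0.012*83)
  = 11 + 15 * e^(-0.996)
  = 11 + 15 * 0.36935
  = 11 + 5.5403
  = 16.54%


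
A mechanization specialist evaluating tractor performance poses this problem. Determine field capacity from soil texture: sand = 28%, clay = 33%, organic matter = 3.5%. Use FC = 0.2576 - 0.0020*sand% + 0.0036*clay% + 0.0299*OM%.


FC = 0.2576 - 0.0020*28 + 0.0036*33 + 0.0299*3.5
   = 0.2576 - 0.0560 + 0.1188 + 0.1047
   = 0.4251


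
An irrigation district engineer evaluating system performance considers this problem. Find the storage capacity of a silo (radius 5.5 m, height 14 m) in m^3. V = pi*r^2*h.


V = pi * r^2 * h
  = pi * 5.5^2 * 14
  = pi * 30.25 * 14
  = 1330.46 m^3


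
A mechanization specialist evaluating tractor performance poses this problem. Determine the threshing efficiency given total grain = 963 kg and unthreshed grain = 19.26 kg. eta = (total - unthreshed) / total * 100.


eta = (total - unthreshed) / total * 100
    = (963 - 19.26) / 963 * 100
    = 943.74 / 963 * 100
    = 98%


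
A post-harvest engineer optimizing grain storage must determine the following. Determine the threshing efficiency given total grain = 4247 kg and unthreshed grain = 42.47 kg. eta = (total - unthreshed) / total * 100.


eta = (total - unthreshed) / total * 100
    = (4247 - 42.47) / 4247 * 100
    = 4204.53 / 4247 * 100
    = 99%


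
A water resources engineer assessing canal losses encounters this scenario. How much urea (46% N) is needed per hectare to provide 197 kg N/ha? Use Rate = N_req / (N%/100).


Rate = N_required / (N_content / 100)
     = 197 / (46 / 100)
     = 197 / 0.46
     = 428.26 kg/ha
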